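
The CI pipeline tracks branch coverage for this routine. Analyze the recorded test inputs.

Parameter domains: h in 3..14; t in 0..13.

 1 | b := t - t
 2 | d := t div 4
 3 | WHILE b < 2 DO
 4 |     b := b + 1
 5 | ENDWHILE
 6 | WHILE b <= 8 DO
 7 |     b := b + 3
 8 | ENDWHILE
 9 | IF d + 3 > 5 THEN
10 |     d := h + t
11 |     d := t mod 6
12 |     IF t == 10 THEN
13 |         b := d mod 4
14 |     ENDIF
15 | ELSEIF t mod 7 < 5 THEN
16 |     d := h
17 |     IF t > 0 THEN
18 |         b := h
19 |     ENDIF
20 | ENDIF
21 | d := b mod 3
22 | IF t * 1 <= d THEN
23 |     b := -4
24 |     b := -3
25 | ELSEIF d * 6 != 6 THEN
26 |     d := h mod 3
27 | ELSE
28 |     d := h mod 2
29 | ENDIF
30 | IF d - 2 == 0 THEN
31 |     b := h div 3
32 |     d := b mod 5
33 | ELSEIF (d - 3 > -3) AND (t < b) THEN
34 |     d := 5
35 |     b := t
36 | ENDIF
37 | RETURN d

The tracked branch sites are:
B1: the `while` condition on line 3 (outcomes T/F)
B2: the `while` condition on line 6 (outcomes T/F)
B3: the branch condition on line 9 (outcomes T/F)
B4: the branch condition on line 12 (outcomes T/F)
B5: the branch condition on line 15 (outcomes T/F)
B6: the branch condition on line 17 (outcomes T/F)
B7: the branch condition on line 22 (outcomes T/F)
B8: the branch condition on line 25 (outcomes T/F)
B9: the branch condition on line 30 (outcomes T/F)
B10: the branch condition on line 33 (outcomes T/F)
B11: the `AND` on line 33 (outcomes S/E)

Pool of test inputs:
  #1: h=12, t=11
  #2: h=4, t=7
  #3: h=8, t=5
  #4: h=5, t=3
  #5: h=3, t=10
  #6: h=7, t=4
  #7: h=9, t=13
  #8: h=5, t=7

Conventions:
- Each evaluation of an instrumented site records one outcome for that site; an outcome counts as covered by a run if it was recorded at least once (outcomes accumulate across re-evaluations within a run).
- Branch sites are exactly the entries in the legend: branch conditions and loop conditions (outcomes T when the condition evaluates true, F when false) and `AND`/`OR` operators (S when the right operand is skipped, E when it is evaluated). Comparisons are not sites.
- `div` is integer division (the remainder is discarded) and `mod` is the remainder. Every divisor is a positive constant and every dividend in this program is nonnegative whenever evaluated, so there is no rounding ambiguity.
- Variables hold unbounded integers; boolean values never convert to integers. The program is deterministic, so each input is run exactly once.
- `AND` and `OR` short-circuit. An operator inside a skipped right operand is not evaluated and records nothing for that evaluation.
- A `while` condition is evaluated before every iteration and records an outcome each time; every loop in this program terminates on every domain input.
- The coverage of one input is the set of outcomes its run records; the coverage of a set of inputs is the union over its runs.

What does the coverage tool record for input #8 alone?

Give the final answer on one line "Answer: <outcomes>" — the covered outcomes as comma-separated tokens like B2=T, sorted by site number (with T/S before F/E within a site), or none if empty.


Running input #8 (h=5, t=7), event by event:
  B1->T, B1->T, B1->F, B2->T, B2->T, B2->T, B2->F, B3->F, B5->T, B6->T
  B7->F, B8->T, B9->T
as a set, this run covers: B1=T, B1=F, B2=T, B2=F, B3=F, B5=T, B6=T, B7=F, B8=T, B9=T
Answer: B1=T, B1=F, B2=T, B2=F, B3=F, B5=T, B6=T, B7=F, B8=T, B9=T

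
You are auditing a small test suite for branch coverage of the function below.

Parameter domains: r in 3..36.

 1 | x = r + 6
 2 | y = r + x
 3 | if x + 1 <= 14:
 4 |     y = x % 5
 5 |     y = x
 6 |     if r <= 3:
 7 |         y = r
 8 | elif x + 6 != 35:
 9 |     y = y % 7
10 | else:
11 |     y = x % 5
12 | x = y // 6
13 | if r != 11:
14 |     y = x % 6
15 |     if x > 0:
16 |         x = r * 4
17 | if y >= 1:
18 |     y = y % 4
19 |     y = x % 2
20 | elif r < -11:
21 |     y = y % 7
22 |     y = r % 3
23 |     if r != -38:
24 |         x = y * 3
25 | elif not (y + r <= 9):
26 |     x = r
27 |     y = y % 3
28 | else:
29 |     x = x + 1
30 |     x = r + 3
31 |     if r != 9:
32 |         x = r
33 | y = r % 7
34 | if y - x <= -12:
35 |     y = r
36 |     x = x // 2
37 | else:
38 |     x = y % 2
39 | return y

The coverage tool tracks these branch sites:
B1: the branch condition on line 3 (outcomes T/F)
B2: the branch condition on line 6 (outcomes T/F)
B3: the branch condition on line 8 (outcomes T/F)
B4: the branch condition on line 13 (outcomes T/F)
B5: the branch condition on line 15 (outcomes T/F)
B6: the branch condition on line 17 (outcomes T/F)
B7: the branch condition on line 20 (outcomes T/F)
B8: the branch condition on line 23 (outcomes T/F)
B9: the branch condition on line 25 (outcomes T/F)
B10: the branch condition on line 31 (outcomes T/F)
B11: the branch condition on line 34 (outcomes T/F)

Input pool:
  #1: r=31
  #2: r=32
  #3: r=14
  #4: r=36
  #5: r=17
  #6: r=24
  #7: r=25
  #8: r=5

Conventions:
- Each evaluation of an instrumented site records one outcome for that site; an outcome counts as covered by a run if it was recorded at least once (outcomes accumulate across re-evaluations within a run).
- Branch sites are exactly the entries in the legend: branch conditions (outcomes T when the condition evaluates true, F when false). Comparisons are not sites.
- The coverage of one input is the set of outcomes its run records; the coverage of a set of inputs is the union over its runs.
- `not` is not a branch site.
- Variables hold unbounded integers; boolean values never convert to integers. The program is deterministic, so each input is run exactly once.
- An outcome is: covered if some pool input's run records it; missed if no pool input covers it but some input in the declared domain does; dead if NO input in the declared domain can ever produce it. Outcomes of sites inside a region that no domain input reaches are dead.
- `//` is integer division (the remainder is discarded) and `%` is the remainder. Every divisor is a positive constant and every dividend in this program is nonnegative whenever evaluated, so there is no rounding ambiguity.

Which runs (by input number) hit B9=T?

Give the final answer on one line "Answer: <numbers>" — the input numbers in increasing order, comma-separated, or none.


input #1 (r=31): records B9=T
input #2 (r=32): records B9=T
input #3 (r=14): does not record B9=T
input #4 (r=36): records B9=T
input #5 (r=17): records B9=T
input #6 (r=24): records B9=T
input #7 (r=25): records B9=T
input #8 (r=5): does not record B9=T
Answer: 1, 2, 4, 5, 6, 7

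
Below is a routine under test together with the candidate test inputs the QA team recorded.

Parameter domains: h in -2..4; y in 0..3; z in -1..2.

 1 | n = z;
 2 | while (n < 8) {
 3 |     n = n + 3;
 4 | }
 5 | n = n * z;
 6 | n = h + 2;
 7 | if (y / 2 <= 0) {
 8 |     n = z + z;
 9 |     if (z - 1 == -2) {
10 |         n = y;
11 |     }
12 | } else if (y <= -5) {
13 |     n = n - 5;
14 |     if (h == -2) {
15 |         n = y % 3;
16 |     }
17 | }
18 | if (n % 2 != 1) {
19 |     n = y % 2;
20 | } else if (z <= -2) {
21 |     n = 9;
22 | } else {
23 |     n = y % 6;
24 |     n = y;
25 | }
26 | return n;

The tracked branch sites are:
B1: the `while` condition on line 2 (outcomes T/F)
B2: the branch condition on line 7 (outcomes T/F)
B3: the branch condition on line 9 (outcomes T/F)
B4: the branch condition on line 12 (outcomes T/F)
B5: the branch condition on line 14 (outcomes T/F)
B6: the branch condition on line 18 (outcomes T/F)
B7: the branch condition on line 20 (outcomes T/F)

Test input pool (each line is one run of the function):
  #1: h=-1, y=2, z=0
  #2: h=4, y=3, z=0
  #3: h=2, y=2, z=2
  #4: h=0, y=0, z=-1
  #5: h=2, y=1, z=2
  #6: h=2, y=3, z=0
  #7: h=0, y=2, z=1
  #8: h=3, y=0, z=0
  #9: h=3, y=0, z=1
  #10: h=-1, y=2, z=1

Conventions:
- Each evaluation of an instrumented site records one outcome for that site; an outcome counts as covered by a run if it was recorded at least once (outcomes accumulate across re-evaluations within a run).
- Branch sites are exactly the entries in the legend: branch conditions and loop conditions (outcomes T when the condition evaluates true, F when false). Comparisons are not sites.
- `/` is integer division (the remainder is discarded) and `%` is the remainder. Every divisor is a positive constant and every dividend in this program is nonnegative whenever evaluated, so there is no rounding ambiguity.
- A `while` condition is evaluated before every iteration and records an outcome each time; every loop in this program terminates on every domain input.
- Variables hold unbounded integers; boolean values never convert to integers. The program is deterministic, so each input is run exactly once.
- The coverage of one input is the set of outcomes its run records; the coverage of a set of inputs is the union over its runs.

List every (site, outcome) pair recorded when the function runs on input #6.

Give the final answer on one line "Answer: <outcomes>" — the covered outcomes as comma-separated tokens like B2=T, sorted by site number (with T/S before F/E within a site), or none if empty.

Simulating input #6 (h=2, y=3, z=0) step by step:
  B1->T, B1->T, B1->T, B1->F, B2->F, B4->F, B6->T
deduplicating events, the covered set is: B1=T, B1=F, B2=F, B4=F, B6=T

Answer: B1=T, B1=F, B2=F, B4=F, B6=T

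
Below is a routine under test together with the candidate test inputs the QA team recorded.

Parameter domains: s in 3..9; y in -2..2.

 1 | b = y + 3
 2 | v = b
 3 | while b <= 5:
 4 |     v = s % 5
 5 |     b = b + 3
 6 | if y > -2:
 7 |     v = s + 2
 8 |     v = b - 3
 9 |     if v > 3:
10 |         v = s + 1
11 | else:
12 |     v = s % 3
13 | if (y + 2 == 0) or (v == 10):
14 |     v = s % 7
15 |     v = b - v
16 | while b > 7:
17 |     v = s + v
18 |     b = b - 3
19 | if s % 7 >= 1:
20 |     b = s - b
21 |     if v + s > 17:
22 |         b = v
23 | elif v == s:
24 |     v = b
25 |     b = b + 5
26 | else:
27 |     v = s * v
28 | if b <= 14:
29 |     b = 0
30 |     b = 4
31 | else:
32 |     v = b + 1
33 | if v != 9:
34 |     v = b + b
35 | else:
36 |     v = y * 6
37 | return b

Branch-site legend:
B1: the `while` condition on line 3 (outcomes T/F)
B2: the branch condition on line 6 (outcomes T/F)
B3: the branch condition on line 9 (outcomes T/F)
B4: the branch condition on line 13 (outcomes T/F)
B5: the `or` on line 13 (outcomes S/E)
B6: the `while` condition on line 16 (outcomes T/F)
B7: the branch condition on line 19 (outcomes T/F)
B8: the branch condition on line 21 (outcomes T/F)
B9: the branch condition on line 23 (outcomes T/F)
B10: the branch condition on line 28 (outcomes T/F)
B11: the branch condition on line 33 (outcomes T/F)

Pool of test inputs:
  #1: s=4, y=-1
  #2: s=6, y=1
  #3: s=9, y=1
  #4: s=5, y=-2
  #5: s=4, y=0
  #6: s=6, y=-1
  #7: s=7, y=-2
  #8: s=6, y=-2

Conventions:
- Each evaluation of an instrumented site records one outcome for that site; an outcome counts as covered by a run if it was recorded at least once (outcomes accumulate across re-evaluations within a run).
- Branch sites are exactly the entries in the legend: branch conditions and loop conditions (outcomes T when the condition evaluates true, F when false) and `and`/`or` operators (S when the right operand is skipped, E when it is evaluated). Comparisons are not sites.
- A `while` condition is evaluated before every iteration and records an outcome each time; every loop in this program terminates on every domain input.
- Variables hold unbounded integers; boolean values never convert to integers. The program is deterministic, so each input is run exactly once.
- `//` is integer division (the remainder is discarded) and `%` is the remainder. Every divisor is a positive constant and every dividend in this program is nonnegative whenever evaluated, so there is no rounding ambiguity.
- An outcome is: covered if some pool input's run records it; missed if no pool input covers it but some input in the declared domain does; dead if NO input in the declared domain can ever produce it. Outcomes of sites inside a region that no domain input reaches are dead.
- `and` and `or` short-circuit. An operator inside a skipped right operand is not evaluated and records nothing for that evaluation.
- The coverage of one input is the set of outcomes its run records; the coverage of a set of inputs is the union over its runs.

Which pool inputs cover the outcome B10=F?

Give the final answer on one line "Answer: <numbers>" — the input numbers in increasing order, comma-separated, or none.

input #1 (s=4, y=-1): does not produce B10=F
input #2 (s=6, y=1): does not produce B10=F
input #3 (s=9, y=1): does not produce B10=F
input #4 (s=5, y=-2): does not produce B10=F
input #5 (s=4, y=0): does not produce B10=F
input #6 (s=6, y=-1): does not produce B10=F
input #7 (s=7, y=-2): does not produce B10=F
input #8 (s=6, y=-2): does not produce B10=F

Answer: none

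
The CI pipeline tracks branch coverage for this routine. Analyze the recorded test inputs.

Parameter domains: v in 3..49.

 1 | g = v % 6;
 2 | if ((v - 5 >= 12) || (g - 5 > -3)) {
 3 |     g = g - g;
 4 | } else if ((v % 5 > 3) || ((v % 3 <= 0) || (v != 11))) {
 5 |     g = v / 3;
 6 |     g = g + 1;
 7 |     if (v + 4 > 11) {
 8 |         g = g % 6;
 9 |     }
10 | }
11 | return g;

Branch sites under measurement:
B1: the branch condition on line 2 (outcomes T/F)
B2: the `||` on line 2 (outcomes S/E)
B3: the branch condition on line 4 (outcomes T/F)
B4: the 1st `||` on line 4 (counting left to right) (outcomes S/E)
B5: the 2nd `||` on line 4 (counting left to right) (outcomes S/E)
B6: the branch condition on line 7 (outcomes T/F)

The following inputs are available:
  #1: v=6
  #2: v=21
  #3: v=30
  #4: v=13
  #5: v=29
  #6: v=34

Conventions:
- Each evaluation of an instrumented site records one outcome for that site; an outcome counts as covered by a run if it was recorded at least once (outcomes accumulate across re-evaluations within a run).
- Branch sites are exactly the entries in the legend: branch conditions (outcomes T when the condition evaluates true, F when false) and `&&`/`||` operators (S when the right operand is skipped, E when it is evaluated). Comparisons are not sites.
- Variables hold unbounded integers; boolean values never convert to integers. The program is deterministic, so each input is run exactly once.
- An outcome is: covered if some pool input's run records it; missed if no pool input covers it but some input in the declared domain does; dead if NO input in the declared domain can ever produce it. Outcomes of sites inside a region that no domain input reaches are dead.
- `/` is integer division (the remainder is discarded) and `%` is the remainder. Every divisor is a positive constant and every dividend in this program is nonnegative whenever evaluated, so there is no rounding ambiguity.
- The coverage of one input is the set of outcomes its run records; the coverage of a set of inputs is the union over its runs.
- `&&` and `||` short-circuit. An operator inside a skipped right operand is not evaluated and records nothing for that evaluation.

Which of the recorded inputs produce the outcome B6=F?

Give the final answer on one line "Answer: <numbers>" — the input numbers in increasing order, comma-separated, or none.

input #1 (v=6): covers B6=F
input #2 (v=21): misses B6=F
input #3 (v=30): misses B6=F
input #4 (v=13): misses B6=F
input #5 (v=29): misses B6=F
input #6 (v=34): misses B6=F

Answer: 1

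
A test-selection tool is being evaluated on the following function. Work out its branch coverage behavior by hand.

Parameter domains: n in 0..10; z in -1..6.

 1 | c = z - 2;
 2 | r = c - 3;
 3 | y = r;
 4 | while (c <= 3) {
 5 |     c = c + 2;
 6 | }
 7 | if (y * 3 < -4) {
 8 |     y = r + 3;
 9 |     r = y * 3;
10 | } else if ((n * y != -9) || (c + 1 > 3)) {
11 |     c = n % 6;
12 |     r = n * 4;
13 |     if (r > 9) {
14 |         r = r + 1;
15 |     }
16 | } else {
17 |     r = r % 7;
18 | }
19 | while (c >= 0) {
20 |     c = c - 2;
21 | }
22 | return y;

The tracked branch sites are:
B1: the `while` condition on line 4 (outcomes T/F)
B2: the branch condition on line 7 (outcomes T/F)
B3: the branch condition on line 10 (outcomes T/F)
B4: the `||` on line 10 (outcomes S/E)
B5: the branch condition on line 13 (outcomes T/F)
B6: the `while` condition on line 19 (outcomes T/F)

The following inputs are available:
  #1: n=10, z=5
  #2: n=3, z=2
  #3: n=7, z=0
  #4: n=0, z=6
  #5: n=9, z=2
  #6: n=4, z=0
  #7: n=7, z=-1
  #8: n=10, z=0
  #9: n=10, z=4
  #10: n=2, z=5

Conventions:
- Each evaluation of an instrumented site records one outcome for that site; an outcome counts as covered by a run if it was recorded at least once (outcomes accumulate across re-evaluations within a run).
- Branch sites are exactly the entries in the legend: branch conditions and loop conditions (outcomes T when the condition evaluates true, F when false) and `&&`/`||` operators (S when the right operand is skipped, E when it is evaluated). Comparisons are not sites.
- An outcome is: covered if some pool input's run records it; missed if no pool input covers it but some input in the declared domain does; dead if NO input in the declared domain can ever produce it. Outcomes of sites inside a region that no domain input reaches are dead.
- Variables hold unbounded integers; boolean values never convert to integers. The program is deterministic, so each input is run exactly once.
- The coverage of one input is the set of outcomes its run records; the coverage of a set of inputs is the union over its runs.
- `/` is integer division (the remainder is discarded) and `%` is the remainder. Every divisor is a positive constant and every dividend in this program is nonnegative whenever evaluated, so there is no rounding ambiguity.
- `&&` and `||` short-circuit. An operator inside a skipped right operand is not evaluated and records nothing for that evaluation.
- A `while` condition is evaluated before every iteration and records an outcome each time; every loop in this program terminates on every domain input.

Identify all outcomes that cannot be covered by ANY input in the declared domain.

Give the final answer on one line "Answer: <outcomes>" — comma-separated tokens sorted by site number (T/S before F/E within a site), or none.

exhaustive pass over the 88-input domain:
  B3=F: never recorded by any domain input -> dead
  reachable outcomes have witnesses, e.g. B1=T (e.g. n=0, z=-1), B1=F (e.g. n=0, z=-1), B2=T (e.g. n=0, z=-1), B2=F (e.g. n=0, z=4)

Answer: B3=F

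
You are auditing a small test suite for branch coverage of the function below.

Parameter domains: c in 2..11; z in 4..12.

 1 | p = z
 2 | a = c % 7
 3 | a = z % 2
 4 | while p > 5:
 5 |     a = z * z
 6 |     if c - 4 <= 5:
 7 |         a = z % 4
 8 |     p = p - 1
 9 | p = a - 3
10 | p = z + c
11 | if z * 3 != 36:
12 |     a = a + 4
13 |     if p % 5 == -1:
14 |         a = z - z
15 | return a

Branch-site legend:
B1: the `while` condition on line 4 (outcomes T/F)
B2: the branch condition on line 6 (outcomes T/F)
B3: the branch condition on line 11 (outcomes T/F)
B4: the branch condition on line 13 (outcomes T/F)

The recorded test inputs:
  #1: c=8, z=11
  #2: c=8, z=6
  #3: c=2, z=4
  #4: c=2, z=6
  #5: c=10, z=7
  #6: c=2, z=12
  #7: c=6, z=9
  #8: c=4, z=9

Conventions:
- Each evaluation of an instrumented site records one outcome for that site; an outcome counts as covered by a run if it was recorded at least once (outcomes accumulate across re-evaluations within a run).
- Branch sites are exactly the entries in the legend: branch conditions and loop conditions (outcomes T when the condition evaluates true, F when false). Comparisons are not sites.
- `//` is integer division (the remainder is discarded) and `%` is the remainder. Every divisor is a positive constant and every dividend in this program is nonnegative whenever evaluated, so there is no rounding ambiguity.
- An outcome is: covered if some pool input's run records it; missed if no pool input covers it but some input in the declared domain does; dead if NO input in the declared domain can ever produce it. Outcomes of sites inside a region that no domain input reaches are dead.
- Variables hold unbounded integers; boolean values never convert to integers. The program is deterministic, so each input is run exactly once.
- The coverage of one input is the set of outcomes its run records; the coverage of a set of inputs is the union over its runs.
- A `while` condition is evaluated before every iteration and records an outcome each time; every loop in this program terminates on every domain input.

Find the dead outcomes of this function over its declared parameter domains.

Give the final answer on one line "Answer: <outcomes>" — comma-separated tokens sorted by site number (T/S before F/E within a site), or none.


checking every outcome against all 90 domain inputs:
  B4=T: no domain input ever produces it -> dead
  reachable outcomes have witnesses, e.g. B1=T (e.g. c=2, z=6), B1=F (e.g. c=2, z=4), B2=T (e.g. c=2, z=6), B2=F (e.g. c=10, z=6)
Answer: B4=T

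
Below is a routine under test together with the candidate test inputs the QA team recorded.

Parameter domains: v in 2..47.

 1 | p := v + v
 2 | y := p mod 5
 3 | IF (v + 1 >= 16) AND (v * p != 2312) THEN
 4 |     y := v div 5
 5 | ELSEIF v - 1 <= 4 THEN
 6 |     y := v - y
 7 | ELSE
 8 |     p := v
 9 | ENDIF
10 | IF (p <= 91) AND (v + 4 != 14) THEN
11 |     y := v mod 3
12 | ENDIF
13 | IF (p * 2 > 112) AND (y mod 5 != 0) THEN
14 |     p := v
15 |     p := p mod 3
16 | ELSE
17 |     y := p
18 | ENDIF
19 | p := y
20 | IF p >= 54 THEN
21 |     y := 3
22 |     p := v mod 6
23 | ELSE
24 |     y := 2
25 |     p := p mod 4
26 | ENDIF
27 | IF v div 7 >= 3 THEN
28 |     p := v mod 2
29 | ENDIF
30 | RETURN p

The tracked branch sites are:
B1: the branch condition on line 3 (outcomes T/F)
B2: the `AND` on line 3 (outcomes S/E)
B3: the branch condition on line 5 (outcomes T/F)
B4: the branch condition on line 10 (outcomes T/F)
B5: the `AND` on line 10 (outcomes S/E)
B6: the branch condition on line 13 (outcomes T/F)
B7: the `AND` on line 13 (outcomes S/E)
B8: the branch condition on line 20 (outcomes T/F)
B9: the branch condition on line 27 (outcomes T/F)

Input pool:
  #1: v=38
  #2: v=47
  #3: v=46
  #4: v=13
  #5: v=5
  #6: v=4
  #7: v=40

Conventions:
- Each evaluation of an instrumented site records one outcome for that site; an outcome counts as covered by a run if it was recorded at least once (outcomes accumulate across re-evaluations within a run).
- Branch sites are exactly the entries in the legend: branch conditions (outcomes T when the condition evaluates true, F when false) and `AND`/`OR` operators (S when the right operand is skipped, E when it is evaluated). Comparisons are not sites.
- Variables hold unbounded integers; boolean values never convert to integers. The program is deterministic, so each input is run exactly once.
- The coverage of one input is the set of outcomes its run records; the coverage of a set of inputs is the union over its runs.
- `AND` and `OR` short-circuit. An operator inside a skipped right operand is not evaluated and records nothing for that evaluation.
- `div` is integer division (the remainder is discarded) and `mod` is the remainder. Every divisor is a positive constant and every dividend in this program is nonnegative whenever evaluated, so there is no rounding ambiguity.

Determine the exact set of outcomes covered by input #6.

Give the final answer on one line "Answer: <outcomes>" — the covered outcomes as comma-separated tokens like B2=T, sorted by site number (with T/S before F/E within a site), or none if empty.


Tracing the run of input #6 (v=4):
  B2->S, B1->F, B3->T, B5->E, B4->T, B7->S, B6->F, B8->F, B9->F
deduplicating events, the covered set is: B1=F, B2=S, B3=T, B4=T, B5=E, B6=F, B7=S, B8=F, B9=F
Answer: B1=F, B2=S, B3=T, B4=T, B5=E, B6=F, B7=S, B8=F, B9=F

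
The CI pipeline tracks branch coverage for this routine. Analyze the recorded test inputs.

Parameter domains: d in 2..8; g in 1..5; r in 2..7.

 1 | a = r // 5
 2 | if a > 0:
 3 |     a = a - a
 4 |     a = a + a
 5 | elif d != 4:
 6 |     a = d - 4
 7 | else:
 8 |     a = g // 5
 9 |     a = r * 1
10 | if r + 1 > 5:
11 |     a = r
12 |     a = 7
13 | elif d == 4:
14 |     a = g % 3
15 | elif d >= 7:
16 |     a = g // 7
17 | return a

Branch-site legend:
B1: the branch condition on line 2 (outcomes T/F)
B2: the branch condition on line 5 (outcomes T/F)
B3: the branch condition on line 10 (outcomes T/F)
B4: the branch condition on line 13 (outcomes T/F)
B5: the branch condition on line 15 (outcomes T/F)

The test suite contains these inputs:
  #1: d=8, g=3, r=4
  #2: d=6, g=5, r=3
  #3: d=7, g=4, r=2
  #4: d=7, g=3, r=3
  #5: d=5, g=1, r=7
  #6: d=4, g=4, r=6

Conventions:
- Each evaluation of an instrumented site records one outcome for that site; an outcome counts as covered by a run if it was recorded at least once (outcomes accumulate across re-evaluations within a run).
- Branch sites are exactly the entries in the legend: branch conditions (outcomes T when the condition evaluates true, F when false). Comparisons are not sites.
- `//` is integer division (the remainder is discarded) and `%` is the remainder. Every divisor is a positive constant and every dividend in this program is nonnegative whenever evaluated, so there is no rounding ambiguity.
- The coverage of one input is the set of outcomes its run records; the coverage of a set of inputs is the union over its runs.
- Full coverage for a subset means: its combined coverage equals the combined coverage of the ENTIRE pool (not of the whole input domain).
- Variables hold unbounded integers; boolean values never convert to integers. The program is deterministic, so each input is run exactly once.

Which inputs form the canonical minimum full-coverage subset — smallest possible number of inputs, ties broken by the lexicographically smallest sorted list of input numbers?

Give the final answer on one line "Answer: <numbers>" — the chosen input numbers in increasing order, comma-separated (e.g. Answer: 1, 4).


#1 (d=8, g=3, r=4) -> covered: B1=F, B2=T, B3=F, B4=F, B5=T
#2 (d=6, g=5, r=3) -> covered: B1=F, B2=T, B3=F, B4=F, B5=F
#3 (d=7, g=4, r=2) -> covered: B1=F, B2=T, B3=F, B4=F, B5=T
#4 (d=7, g=3, r=3) -> covered: B1=F, B2=T, B3=F, B4=F, B5=T
#5 (d=5, g=1, r=7) -> covered: B1=T, B3=T
#6 (d=4, g=4, r=6) -> covered: B1=T, B3=T
together the pool reaches 8 outcomes: B1=T, B1=F, B2=T, B3=T, B3=F, B4=F, B5=T, B5=F
every size-1 subset falls short of the 8 outcomes (best: 5/8)
every size-2 subset falls short of the 8 outcomes (best: 7/8)
the canonical winner is {1, 2, 5}: size 3, full 8-outcome coverage, earliest index list among size-3 covers
Answer: 1, 2, 5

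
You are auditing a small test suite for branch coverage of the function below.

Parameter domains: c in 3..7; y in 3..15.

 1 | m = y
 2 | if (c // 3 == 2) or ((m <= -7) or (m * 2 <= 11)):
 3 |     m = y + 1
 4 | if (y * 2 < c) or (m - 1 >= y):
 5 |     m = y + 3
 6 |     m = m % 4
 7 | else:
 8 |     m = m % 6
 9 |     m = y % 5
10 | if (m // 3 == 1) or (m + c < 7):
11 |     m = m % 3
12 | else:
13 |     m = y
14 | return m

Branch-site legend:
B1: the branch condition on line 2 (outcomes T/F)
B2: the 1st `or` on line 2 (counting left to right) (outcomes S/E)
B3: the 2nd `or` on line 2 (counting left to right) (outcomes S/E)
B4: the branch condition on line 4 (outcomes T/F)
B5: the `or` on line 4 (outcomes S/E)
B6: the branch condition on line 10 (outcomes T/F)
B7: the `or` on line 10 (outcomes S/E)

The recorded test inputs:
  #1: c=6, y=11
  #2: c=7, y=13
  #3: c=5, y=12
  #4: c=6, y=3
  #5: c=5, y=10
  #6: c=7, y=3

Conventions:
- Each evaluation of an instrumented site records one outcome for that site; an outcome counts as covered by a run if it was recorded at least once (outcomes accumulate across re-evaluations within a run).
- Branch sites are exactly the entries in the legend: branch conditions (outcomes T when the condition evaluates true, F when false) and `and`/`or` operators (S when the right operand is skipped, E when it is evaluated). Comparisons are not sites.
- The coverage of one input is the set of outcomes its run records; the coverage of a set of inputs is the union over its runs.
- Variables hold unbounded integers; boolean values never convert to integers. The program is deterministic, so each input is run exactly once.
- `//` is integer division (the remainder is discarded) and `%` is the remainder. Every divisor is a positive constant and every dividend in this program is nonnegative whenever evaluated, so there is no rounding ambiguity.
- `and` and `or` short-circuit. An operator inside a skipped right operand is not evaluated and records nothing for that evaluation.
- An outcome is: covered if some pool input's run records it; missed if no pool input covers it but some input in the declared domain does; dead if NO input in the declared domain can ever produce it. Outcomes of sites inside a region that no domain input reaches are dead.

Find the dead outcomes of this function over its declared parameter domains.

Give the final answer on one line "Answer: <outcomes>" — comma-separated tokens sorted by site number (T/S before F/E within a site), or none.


exhaustive pass over the 65-input domain:
  B3=S: unreachable across the whole domain -> dead
  reachable outcomes have witnesses, e.g. B1=T (e.g. c=3, y=3), B1=F (e.g. c=3, y=6), B2=S (e.g. c=6, y=3), B2=E (e.g. c=3, y=3)
Answer: B3=S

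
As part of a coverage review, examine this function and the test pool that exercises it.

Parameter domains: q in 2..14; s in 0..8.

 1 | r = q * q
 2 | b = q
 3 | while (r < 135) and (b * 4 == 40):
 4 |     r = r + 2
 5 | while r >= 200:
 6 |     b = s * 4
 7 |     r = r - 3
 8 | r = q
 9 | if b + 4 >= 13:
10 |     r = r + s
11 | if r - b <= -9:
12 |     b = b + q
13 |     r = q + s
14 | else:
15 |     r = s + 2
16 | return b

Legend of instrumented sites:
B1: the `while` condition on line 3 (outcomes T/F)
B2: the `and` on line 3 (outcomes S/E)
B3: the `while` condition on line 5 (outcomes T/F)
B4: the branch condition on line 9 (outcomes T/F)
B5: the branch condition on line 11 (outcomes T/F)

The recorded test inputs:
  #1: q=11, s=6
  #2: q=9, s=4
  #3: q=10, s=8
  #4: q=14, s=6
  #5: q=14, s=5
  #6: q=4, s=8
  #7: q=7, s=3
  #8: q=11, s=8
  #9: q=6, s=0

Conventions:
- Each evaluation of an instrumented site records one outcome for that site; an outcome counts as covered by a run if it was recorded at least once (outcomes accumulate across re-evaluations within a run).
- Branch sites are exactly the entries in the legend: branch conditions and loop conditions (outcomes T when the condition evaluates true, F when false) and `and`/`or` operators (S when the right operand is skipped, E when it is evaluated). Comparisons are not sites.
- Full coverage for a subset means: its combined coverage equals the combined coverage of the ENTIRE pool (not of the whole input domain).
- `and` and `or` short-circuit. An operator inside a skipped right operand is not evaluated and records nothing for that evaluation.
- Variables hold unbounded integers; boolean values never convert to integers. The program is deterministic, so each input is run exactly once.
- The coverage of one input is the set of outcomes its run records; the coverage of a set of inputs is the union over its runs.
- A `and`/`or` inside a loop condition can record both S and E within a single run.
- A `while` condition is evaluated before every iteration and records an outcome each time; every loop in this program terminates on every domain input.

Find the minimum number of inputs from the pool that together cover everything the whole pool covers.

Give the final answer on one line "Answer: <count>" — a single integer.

input #1, q=11, s=6: outcomes B1=F, B2=E, B3=F, B4=T, B5=F
input #2, q=9, s=4: outcomes B1=F, B2=E, B3=F, B4=T, B5=F
input #3, q=10, s=8: outcomes B1=T, B1=F, B2=S, B2=E, B3=F, B4=T, B5=F
input #4, q=14, s=6: outcomes B1=F, B2=S, B3=F, B4=T, B5=F
input #5, q=14, s=5: outcomes B1=F, B2=S, B3=F, B4=T, B5=F
input #6, q=4, s=8: outcomes B1=F, B2=E, B3=F, B4=F, B5=F
input #7, q=7, s=3: outcomes B1=F, B2=E, B3=F, B4=F, B5=F
input #8, q=11, s=8: outcomes B1=F, B2=E, B3=F, B4=T, B5=F
input #9, q=6, s=0: outcomes B1=F, B2=E, B3=F, B4=F, B5=F
the full pool covers 8 outcomes: B1=T, B1=F, B2=S, B2=E, B3=F, B4=T, B4=F, B5=F
every size-1 subset falls short of the 8 outcomes (best: 7/8)
at size 2, {3, 6} reaches all 8 outcomes; every lexicographically earlier size-2 subset fails

Answer: 2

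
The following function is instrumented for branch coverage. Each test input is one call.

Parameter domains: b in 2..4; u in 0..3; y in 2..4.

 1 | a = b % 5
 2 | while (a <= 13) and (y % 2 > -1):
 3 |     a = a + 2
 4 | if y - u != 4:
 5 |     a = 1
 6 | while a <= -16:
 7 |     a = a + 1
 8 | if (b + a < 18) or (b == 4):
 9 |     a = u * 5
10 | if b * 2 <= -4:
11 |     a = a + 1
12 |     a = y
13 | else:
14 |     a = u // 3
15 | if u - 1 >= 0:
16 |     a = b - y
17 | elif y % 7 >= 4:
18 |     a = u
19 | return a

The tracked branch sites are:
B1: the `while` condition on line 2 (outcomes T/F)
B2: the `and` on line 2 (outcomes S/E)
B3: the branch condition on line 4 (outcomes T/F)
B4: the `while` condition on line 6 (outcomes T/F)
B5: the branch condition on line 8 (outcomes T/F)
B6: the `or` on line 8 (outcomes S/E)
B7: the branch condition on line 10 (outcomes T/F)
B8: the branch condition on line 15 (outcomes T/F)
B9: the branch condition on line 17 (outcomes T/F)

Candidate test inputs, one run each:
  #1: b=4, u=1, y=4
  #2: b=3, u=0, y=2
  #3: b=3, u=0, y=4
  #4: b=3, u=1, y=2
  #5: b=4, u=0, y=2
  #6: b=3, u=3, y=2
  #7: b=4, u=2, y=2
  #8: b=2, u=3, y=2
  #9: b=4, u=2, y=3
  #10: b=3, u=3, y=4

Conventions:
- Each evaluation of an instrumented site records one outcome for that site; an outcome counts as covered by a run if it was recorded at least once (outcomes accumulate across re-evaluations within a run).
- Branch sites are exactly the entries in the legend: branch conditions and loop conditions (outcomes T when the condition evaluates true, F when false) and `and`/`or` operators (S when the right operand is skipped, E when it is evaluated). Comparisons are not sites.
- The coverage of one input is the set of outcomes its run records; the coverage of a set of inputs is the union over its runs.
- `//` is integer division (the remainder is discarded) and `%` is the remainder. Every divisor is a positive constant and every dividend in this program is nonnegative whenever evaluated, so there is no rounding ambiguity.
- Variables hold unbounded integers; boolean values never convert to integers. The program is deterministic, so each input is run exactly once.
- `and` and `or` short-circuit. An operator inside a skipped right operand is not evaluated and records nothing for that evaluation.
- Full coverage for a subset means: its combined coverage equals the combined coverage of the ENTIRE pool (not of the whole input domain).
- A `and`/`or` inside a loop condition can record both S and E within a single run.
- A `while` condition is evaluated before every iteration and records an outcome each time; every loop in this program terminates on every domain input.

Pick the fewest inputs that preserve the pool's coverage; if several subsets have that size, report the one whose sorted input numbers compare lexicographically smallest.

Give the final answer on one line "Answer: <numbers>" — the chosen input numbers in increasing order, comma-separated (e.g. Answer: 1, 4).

input #1 (b=4, u=1, y=4): covers B1=T, B1=F, B2=S, B2=E, B3=T, B4=F, B5=T, B6=S, B7=F, B8=T
input #2 (b=3, u=0, y=2): covers B1=T, B1=F, B2=S, B2=E, B3=T, B4=F, B5=T, B6=S, B7=F, B8=F, B9=F
input #3 (b=3, u=0, y=4): covers B1=T, B1=F, B2=S, B2=E, B3=F, B4=F, B5=F, B6=E, B7=F, B8=F, B9=T
input #4 (b=3, u=1, y=2): covers B1=T, B1=F, B2=S, B2=E, B3=T, B4=F, B5=T, B6=S, B7=F, B8=T
input #5 (b=4, u=0, y=2): covers B1=T, B1=F, B2=S, B2=E, B3=T, B4=F, B5=T, B6=S, B7=F, B8=F, B9=F
input #6 (b=3, u=3, y=2): covers B1=T, B1=F, B2=S, B2=E, B3=T, B4=F, B5=T, B6=S, B7=F, B8=T
input #7 (b=4, u=2, y=2): covers B1=T, B1=F, B2=S, B2=E, B3=T, B4=F, B5=T, B6=S, B7=F, B8=T
input #8 (b=2, u=3, y=2): covers B1=T, B1=F, B2=S, B2=E, B3=T, B4=F, B5=T, B6=S, B7=F, B8=T
input #9 (b=4, u=2, y=3): covers B1=T, B1=F, B2=S, B2=E, B3=T, B4=F, B5=T, B6=S, B7=F, B8=T
input #10 (b=3, u=3, y=4): covers B1=T, B1=F, B2=S, B2=E, B3=T, B4=F, B5=T, B6=S, B7=F, B8=T
union over all inputs: B1=T, B1=F, B2=S, B2=E, B3=T, B3=F, B4=F, B5=T, B5=F, B6=S, B6=E, B7=F, B8=T, B8=F, B9=T, B9=F (16 outcomes)
no size-1 subset reaches all 16 outcomes (best union: 11/16)
no size-2 subset reaches all 16 outcomes (best union: 15/16)
inputs {1, 2, 3} (size 3) cover everything; no size-3 subset with a lexicographically smaller index list covers all 16

Answer: 1, 2, 3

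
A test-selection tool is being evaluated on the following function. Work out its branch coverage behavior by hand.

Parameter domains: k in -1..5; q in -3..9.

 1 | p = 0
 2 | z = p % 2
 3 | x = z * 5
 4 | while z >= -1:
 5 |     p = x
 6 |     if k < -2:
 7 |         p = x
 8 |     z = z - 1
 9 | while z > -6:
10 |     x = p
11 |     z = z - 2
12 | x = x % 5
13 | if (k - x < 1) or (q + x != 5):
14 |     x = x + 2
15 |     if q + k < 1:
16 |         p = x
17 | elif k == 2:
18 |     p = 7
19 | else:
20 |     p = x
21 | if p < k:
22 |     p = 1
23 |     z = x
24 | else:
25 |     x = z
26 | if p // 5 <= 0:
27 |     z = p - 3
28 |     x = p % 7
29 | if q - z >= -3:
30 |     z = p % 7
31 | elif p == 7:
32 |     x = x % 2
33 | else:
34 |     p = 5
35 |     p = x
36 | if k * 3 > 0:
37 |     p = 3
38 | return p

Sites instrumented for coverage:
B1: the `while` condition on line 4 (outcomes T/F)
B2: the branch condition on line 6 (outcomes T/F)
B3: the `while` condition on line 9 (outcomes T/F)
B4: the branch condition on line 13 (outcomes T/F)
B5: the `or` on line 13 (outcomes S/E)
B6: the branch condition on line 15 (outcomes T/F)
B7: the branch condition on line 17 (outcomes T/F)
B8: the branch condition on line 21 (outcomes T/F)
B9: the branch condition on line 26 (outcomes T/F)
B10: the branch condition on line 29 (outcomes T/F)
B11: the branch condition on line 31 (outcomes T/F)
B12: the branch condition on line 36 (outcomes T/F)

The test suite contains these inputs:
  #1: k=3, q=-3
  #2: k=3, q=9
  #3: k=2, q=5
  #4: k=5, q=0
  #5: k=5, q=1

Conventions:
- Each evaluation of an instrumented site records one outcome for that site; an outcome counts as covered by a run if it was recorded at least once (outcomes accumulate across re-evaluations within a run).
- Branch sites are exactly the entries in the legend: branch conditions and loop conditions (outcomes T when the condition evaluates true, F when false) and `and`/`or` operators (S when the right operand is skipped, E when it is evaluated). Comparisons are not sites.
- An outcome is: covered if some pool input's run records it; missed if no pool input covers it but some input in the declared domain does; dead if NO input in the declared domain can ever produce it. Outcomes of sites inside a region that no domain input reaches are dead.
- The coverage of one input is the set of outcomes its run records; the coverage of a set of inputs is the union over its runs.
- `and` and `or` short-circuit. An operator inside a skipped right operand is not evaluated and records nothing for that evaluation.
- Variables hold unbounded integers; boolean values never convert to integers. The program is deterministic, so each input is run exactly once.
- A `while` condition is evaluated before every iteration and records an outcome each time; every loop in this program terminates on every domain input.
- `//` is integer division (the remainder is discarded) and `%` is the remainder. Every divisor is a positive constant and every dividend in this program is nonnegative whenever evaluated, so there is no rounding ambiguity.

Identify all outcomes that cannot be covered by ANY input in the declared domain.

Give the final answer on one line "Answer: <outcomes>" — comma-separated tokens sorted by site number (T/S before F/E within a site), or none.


sweeping the full domain (91 inputs) for each outcome:
  B2=T: zero occurrences over every domain input -> dead
  B10=F: zero occurrences over every domain input -> dead
  B11=T: zero occurrences over every domain input -> dead
  B11=F: zero occurrences over every domain input -> dead
  reachable outcomes have witnesses, e.g. B1=T (e.g. k=-1, q=-3), B1=F (e.g. k=-1, q=-3), B2=F (e.g. k=-1, q=-3), B3=T (e.g. k=-1, q=-3)
Answer: B2=T, B10=F, B11=T, B11=F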